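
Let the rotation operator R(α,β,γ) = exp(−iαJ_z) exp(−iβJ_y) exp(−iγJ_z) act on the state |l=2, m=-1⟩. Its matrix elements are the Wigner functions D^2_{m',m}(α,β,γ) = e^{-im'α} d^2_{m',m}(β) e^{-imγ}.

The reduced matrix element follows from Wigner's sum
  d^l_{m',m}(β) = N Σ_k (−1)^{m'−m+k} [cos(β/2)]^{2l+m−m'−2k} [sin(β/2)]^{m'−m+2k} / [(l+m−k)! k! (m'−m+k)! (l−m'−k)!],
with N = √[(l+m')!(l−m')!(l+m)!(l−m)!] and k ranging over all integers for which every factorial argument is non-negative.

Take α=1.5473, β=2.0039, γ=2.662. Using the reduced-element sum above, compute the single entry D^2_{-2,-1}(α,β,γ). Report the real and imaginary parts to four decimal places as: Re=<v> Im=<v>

D^2_{-2,-1}(1.5473,2.0039,2.662) = e^{-i·-2·1.5473}·d^2_{-2,-1}(2.0039)·e^{-i·-1·2.662}. Compute d first:
With c≡cos(β/2)=0.538660 and s≡sin(β/2)=0.842523, N=[1·24·1·6]^{1/2}=12.000000
The bounds max(0,m−m')=1 and min(l+m,l−m')=1 give 1 term
  k=1: (−1)^0·12.0000/(6)·0.5387^3·0.8425^1 = +0.263364
d^2_{-2,-1}(2.0039) = +0.263364
Attach z-rotation phases: D = e^{-i(-2)(1.5473)}·(+0.263364)·e^{-i(-1)(2.662)} = +0.227686-0.132363i

Re=0.2277 Im=-0.1324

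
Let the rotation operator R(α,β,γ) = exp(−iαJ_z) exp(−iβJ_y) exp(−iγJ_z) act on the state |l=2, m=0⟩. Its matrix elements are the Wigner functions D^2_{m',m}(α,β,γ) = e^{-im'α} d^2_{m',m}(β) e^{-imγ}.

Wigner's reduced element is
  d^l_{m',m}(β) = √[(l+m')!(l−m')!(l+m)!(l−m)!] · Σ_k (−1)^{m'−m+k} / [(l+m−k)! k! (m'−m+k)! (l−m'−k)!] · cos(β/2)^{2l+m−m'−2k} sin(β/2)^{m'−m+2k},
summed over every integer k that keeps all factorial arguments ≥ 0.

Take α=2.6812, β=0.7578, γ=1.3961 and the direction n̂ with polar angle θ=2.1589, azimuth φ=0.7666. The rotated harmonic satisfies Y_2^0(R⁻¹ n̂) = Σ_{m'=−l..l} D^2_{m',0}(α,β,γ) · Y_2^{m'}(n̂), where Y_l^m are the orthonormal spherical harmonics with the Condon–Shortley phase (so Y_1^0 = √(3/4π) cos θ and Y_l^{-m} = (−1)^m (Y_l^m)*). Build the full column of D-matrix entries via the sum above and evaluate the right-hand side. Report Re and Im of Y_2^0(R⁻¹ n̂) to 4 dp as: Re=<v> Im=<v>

Re=0.0204 Im=0.0000

Need the full column D^2_{m',0} for m'=−2..2 at α=2.6812, β=0.7578, γ=1.3961.
cos(β/2)=0.929072, sin(β/2)=0.369899
d^2_{-2,0}: single k=2 term ⇒ +0.289294;  D = +0.175080-0.230301i
d^2_{-1,0}: k∈[1..2] ⇒ +0.726619 -0.115179 = +0.611440;  D = -0.547776+0.271663i
d^2_{0,0}: k∈[0..2] ⇒ +0.745071 -0.472416 +0.018721 = +0.291376;  D = +0.291376+0.000000i
d^2_{1,0}: k∈[0..1] ⇒ -0.726619 +0.115179 = -0.611440;  D = +0.547776+0.271663i
d^2_{2,0}: single k=0 term ⇒ +0.289294;  D = +0.175080+0.230301i
Y_2^{m'}(θ=2.1589,φ=0.7666) and Σ D·Y over m':
  (+0.1751-0.2303i)·(+0.0101-0.2672i)  (-0.5478+0.2717i)·(-0.2568+0.2474i)  (+0.2914+0.0000i)·(-0.0242+0.0000i)  (+0.5478+0.2717i)·(+0.2568+0.2474i)  (+0.1751+0.2303i)·(+0.0101+0.2672i)
Y_2^0(R⁻¹ n̂) = +0.020391+0.000000i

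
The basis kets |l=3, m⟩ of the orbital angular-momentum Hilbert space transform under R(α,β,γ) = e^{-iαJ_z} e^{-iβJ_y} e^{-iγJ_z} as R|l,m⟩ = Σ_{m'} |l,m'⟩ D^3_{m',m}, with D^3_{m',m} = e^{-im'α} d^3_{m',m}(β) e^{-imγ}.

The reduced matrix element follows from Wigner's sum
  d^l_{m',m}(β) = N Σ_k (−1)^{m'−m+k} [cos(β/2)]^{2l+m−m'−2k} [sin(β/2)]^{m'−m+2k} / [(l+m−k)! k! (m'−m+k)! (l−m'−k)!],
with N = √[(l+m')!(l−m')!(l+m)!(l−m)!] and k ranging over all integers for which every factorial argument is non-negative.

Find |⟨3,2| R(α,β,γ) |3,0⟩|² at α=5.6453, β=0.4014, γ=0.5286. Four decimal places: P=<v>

P=0.0370

Split into d^3_{2,0}(β=0.4014) × two z-phases.
Half-angle: c=0.979927, s=0.199355. N=√(120·1·6·6)=65.726707
Admissible k: 0..1 (factorial args all ≥0)
  k=0: (−1)^2·65.7267/(12)·0.9799^4·0.1994^2 = +0.200720
  k=1: (−1)^3·65.7267/(12)·0.9799^2·0.1994^4 = -0.008307
d^3_{2,0}(0.4014) = +0.200720 -0.008307 = +0.192413
|D^3_{2,0}|² = |d^3_{2,0}(β)|² = (+0.192413)² = 0.037023 (the z-rotation phases have unit modulus)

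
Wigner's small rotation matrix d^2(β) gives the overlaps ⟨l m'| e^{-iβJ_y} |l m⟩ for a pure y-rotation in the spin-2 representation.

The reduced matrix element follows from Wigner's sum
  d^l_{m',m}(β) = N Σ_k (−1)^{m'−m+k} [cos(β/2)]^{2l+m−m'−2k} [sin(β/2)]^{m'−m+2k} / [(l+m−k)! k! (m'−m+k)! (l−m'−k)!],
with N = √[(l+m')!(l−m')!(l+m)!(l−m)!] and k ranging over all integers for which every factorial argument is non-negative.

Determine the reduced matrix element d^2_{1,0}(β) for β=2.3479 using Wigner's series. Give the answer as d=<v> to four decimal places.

d^2_{1,0}(β=2.3479) via Wigner's sum:
With c≡cos(β/2)=0.386512 and s≡sin(β/2)=0.922285, N=[6·1·2·2]^{1/2}=4.898979
k: max(0,(0)−(1))=0 … min(2+(0),2−(1))=1
  k=0: (−1)^1·4.8990/(2)·0.3865^3·0.9223^1 = -0.130445
  k=1: (−1)^2·4.8990/(2)·0.3865^1·0.9223^3 = +0.742733
d^2_{1,0}(2.3479) = -0.130445 +0.742733 = +0.612288

d=0.6123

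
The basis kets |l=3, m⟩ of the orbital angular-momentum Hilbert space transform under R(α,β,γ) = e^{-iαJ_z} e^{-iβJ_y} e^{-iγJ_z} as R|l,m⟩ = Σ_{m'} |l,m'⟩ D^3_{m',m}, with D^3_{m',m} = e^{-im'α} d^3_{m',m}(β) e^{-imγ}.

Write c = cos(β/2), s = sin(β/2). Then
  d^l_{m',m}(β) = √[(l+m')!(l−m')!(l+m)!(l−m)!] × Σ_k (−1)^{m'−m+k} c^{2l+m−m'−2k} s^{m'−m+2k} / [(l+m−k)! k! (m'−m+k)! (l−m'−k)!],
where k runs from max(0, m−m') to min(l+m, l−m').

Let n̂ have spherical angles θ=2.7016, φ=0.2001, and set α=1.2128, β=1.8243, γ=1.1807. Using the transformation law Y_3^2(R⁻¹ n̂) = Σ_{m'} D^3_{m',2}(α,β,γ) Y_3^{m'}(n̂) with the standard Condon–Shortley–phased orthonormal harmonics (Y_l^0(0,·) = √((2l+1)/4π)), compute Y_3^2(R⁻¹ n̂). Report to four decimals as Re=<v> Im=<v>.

Re=-0.3644 Im=0.0184

Need the full column D^3_{m',2} for m'=−3..3 at α=1.2128, β=1.8243, γ=1.1807.
cos(β/2)=0.612047, sin(β/2)=0.790821
d^3_{-3,2}: single k=5 term ⇒ +0.463717;  D = +0.134287+0.443847i
d^3_{-2,2}: k∈[4..5] ⇒ +0.732577 -0.244608 = +0.487969;  D = +0.486964+0.031306i
d^3_{-1,2}: k∈[3..4] ⇒ +0.717166 -0.598655 = +0.118510;  D = +0.048561-0.108104i
d^3_{0,2}: k∈[2..3] ⇒ +0.480680 -0.802498 = -0.321817;  D = +0.228741+0.226372i
d^3_{1,2}: k∈[1..2] ⇒ +0.214784 -0.717166 = -0.502382;  D = +0.456100-0.210618i
d^3_{2,2}: k∈[0..1] ⇒ +0.052566 -0.438799 = -0.386233;  D = -0.028790-0.385158i
d^3_{3,2}: single k=0 term ⇒ -0.166371;  D = -0.159735-0.046519i
Y_3^{m'}(θ=2.7016,φ=0.2001) and Σ D·Y over m':
  (+0.1343+0.4438i)·(+0.0266-0.0182i)  (+0.4870+0.0313i)·(-0.1545+0.0654i)  (+0.0486-0.1081i)·(+0.4173-0.0846i)  (+0.2287+0.2264i)·(-0.3690+0.0000i)  (+0.4561-0.2106i)·(-0.4173-0.0846i)  (-0.0288-0.3852i)·(-0.1545-0.0654i)  (-0.1597-0.0465i)·(-0.0266-0.0182i)
Y_3^2(R⁻¹ n̂) = -0.364369+0.018420i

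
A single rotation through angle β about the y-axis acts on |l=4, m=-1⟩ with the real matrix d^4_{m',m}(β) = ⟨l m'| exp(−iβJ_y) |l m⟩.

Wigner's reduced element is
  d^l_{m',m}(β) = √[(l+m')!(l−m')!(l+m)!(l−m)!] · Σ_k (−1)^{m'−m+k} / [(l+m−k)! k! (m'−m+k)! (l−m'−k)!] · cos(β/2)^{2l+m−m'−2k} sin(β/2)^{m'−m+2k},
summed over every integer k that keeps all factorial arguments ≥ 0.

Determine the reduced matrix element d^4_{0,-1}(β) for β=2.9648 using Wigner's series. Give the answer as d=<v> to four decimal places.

d=0.3662

d^4_{0,-1}(β=2.9648) via Wigner's sum:
With c≡cos(β/2)=0.088281 and s≡sin(β/2)=0.996096, N=[24·24·6·120]^{1/2}=643.987578
Admissible k: 0..3 (factorial args all ≥0)
  k=0: (−1)^1·643.9876/(144)·0.0883^7·0.9961^1 = -0.000000
  k=1: (−1)^2·643.9876/(24)·0.0883^5·0.9961^3 = +0.000142
  k=2: (−1)^3·643.9876/(24)·0.0883^3·0.9961^5 = -0.018104
  k=3: (−1)^4·643.9876/(144)·0.0883^1·0.9961^7 = +0.384141
d^4_{0,-1}(2.9648) = -0.000000 +0.000142 -0.018104 +0.384141 = +0.366179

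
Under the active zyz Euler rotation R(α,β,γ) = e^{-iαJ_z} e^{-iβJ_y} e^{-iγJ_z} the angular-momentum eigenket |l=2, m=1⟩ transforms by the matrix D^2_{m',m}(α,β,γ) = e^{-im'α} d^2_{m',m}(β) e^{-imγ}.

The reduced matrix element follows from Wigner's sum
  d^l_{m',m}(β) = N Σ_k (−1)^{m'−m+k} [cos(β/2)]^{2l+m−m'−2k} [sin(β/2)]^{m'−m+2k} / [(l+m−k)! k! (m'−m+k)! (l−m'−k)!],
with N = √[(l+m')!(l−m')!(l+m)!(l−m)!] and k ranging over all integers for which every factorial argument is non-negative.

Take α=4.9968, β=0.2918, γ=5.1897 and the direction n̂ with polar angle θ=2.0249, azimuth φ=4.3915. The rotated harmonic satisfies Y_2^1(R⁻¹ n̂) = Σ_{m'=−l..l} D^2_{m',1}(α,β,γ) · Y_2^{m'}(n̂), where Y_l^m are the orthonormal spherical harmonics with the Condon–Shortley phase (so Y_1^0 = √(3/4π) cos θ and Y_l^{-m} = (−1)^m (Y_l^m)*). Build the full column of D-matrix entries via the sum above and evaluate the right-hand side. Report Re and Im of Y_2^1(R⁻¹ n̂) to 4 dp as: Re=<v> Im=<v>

Re=0.1342 Im=0.0811

Need the full column D^2_{m',1} for m'=−2..2 at α=4.9968, β=0.2918, γ=5.1897.
cos(β/2)=0.989375, sin(β/2)=0.145383
d^2_{-2,1}: single k=3 term ⇒ +0.006080;  D = +0.000556-0.006055i
d^2_{-1,1}: k∈[2..3] ⇒ +0.062068 -0.000447 = +0.061622;  D = +0.060479-0.011813i
d^2_{0,1}: k∈[1..2] ⇒ +0.344884 -0.007447 = +0.337437;  D = +0.155016+0.299722i
d^2_{1,1}: k∈[0..1] ⇒ +0.958174 -0.062068 = +0.896106;  D = -0.648466+0.618464i
d^2_{2,1}: single k=0 term ⇒ -0.281596;  D = +0.243719+0.141058i
Y_2^{m'}(θ=2.0249,φ=4.3915) and Σ D·Y over m':
  (+0.0006-0.0061i)·(-0.2499-0.1867i)  (+0.0605-0.0118i)·(+0.0961-0.2890i)  (+0.1550+0.2997i)·(-0.1333+0.0000i)  (-0.6485+0.6185i)·(-0.0961-0.2890i)  (+0.2437+0.1411i)·(-0.2499+0.1867i)
Y_2^1(R⁻¹ n̂) = +0.134237+0.081096i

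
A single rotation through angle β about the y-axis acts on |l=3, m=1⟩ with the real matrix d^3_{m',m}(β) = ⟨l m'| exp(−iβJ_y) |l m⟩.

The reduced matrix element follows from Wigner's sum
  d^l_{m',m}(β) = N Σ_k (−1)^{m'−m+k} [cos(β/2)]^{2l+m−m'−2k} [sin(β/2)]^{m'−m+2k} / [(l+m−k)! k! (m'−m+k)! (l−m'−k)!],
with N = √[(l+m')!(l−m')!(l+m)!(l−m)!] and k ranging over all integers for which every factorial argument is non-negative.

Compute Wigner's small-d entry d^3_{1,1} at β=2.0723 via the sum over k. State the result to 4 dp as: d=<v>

d^3_{1,1}(β=2.0723) via Wigner's sum:
Half-angle: c=0.509537, s=0.860449. N=√(24·2·24·2)=48.000000
k: max(0,(1)−(1))=0 … min(3+(1),3−(1))=2
  k=0: (−1)^0·48.0000/(48)·0.5095^6·0.8604^0 = +0.017501
  k=1: (−1)^1·48.0000/(6)·0.5095^4·0.8604^2 = -0.399248
  k=2: (−1)^2·48.0000/(8)·0.5095^2·0.8604^4 = +0.853891
d^3_{1,1}(2.0723) = +0.017501 -0.399248 +0.853891 = +0.472144

d=0.4721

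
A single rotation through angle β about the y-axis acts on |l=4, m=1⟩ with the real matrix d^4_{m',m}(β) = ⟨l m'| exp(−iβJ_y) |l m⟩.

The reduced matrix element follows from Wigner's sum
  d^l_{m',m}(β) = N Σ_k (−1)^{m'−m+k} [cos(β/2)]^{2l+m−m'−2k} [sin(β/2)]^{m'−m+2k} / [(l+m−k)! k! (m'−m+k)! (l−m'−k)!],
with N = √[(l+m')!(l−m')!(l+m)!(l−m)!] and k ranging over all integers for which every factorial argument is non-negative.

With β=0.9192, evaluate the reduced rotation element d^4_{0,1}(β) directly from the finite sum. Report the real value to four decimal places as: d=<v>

d^4_{0,1}(β=0.9192) via Wigner's sum:
With c≡cos(β/2)=0.896230 and s≡sin(β/2)=0.443590, N=[24·24·120·6]^{1/2}=643.987578
k: max(0,(1)−(0))=1 … min(4+(1),4−(0))=4
  k=1: (−1)^0·643.9876/(144)·0.8962^7·0.4436^1 = +0.921367
  k=2: (−1)^1·643.9876/(24)·0.8962^5·0.4436^3 = -1.354278
  k=3: (−1)^2·643.9876/(24)·0.8962^3·0.4436^5 = +0.331766
  k=4: (−1)^3·643.9876/(144)·0.8962^1·0.4436^7 = -0.013546
d^4_{0,1}(0.9192) = +0.921367 -1.354278 +0.331766 -0.013546 = -0.114691

d=-0.1147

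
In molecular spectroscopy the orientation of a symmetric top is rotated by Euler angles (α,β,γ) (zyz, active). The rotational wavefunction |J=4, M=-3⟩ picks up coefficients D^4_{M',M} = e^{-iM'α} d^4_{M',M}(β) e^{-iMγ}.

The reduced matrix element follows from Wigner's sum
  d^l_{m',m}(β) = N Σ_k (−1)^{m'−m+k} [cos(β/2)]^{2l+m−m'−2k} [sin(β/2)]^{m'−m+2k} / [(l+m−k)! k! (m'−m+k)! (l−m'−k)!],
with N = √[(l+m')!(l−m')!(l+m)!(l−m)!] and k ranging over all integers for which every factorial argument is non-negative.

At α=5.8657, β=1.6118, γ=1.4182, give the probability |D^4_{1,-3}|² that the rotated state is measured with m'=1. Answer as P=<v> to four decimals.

P=0.0826

D^4_{1,-3}(5.8657,1.6118,1.4182) = e^{-i·1·5.8657}·d^4_{1,-3}(1.6118)·e^{-i·-3·1.4182}. Compute d first:
Half-angle: c=0.692462, s=0.721454. N=√(120·6·1·5040)=1904.940944
The bounds max(0,m−m')=0 and min(l+m,l−m')=1 give 2 terms
  k=0: (−1)^4·1904.9409/(144)·0.6925^4·0.7215^4 = +0.824021
  k=1: (−1)^5·1904.9409/(240)·0.6925^2·0.7215^6 = -0.536679
d^4_{1,-3}(1.6118) = +0.824021 -0.536679 = +0.287342
|D^4_{1,-3}|² = |d^4_{1,-3}(β)|² = (+0.287342)² = 0.082565 (the z-rotation phases have unit modulus)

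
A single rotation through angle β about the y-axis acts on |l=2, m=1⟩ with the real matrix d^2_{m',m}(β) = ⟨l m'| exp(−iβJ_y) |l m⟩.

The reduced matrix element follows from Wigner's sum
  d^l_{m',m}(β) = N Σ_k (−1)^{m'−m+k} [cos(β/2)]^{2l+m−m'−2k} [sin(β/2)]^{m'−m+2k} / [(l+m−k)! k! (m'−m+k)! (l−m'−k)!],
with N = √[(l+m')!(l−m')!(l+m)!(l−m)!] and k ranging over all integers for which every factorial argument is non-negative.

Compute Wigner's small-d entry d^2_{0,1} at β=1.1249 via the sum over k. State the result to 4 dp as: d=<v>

d=0.4765

d^2_{0,1}(β=1.1249) via Wigner's sum:
Half-angle: c=0.845951, s=0.533260. N=√(2·2·6·1)=4.898979
k: max(0,(1)−(0))=1 … min(2+(1),2−(0))=2
  k=1: (−1)^0·4.8990/(2)·0.8460^3·0.5333^1 = +0.790771
  k=2: (−1)^1·4.8990/(2)·0.8460^1·0.5333^3 = -0.314224
d^2_{0,1}(1.1249) = +0.790771 -0.314224 = +0.476548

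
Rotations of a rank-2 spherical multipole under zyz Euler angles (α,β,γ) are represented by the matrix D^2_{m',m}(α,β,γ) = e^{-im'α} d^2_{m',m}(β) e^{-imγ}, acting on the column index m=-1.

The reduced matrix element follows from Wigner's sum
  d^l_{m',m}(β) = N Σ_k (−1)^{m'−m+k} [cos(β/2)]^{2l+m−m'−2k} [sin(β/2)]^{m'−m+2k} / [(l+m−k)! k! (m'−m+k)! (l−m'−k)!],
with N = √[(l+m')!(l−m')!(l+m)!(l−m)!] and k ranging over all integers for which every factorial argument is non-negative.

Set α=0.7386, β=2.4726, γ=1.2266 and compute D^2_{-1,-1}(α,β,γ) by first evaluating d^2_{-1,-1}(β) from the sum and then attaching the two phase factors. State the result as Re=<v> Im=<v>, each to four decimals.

First d^2_{-1,-1}(β=2.4726), then the phase factors e^{-i(-1)α} and e^{-i(-1)γ}:
Half-angle: c=0.328293, s=0.944576. N=√(1·6·1·6)=6.000000
k∈{0,1} keeps every argument non-negative
  k=0: (−1)^0·6.0000/(6)·0.3283^4·0.9446^0 = +0.011616
  k=1: (−1)^1·6.0000/(2)·0.3283^2·0.9446^2 = -0.288482
d^2_{-1,-1}(2.4726) = +0.011616 -0.288482 = -0.276867
D = (+0.739412+0.673253i)·(-0.276867)·(+0.337440+0.941347i) = +0.106388-0.255610i

Re=0.1064 Im=-0.2556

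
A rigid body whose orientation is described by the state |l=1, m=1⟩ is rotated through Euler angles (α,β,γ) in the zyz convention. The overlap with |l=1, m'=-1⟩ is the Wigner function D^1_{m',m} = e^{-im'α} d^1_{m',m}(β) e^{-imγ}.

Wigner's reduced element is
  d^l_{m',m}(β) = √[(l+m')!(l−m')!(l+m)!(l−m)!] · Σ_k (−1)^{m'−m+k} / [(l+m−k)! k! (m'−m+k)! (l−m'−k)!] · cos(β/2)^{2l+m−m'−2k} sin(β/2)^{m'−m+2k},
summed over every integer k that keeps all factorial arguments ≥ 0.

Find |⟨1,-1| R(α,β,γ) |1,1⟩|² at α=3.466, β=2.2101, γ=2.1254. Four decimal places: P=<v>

P=0.6373

D^1_{-1,1}(3.466,2.2101,2.1254) = e^{-i·-1·3.466}·d^1_{-1,1}(2.2101)·e^{-i·1·2.1254}. Compute d first:
With c≡cos(β/2)=0.449090 and s≡sin(β/2)=0.893487, N=[1·2·2·1]^{1/2}=2.000000
k: max(0,(1)−(-1))=2 … min(1+(1),1−(-1))=2
  k=2: (−1)^0·2.0000/(2)·0.4491^0·0.8935^2 = +0.798318
d^1_{-1,1}(2.2101) = +0.798318
|D^1_{-1,1}|² = |d^1_{-1,1}(β)|² = (+0.798318)² = 0.637312 (the z-rotation phases have unit modulus)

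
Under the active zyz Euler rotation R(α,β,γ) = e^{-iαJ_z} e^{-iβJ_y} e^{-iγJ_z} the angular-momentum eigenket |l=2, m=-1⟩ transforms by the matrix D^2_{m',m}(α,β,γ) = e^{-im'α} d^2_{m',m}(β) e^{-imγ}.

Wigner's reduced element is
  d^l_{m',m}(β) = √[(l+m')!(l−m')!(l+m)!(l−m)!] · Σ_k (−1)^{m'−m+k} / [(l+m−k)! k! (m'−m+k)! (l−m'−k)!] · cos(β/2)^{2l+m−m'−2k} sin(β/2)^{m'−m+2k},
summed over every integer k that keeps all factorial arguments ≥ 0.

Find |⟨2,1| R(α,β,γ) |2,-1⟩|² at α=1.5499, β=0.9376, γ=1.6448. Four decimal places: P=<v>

P=0.1987

Split into d^2_{1,-1}(β=0.9376) × two z-phases.
With c≡cos(β/2)=0.892111 and s≡sin(β/2)=0.451816, N=[6·1·1·6]^{1/2}=6.000000
k∈{0,1} keeps every argument non-negative
  k=0: (−1)^2·6.0000/(2)·0.8921^2·0.4518^2 = +0.487397
  k=1: (−1)^3·6.0000/(6)·0.8921^0·0.4518^4 = -0.041672
d^2_{1,-1}(0.9376) = +0.487397 -0.041672 = +0.445724
|D^2_{1,-1}|² = |d^2_{1,-1}(β)|² = (+0.445724)² = 0.198670 (the z-rotation phases have unit modulus)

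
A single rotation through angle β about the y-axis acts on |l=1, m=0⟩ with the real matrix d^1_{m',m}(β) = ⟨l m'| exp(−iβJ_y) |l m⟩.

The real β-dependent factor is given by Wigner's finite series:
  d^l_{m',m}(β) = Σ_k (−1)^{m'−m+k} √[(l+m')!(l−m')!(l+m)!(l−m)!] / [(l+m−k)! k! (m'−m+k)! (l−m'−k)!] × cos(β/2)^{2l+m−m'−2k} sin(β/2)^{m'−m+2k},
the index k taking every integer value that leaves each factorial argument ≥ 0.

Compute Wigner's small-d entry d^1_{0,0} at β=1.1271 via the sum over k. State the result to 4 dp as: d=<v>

d^1_{0,0}(β=1.1271) via Wigner's sum:
Half-angle: c=0.845364, s=0.534191. N=√(1·1·1·1)=1.000000
k∈{0,1} keeps every argument non-negative
  k=0: (−1)^0·1.0000/(1)·0.8454^2·0.5342^0 = +0.714640
  k=1: (−1)^1·1.0000/(1)·0.8454^0·0.5342^2 = -0.285360
d^1_{0,0}(1.1271) = +0.714640 -0.285360 = +0.429281

d=0.4293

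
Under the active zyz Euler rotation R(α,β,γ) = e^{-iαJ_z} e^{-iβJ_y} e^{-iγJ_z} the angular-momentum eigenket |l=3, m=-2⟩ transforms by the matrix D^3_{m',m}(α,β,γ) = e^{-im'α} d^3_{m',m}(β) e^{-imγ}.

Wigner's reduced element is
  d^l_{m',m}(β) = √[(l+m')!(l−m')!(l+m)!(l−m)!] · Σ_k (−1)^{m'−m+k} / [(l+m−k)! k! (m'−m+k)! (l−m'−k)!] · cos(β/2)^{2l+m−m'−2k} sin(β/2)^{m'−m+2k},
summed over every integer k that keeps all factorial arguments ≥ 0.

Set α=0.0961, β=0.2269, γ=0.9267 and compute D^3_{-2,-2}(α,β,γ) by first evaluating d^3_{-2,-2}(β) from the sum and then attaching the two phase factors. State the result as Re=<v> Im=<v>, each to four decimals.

First d^3_{-2,-2}(β=0.2269), then the phase factors e^{-i(-2)α} and e^{-i(-2)γ}:
c=cos(0.2269/2)=0.993571, s=sin(0.2269/2)=0.113207; N=√[1·120·1·120]=120.000000
k: max(0,(-2)−(-2))=0 … min(3+(-2),3−(-2))=1
  k=0: (−1)^0·120.0000/(120)·0.9936^6·0.1132^0 = +0.962043
  k=1: (−1)^1·120.0000/(24)·0.9936^4·0.1132^2 = -0.062447
d^3_{-2,-2}(0.2269) = +0.962043 -0.062447 = +0.899596
D = (+0.981586+0.191019i)·(+0.899596)·(-0.278857+0.960333i) = -0.411263+0.800085i

Re=-0.4113 Im=0.8001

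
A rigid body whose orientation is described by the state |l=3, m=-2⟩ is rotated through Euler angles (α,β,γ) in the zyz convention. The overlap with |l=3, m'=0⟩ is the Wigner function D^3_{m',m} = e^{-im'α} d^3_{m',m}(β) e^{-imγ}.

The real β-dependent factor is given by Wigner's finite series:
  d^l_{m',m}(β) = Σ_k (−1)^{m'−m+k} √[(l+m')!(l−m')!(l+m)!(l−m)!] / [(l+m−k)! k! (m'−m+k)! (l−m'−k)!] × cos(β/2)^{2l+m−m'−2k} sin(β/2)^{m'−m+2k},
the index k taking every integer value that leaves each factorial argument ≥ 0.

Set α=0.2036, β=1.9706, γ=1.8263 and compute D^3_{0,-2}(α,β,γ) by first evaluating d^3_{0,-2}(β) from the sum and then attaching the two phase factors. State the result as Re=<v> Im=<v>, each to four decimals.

Split into d^3_{0,-2}(β=1.9706) × two z-phases.
Half-angle: c=0.552613, s=0.833438. N=√(6·6·1·120)=65.726707
k∈{0,1} keeps every argument non-negative
  k=0: (−1)^2·65.7267/(12)·0.5526^4·0.8334^2 = +0.354807
  k=1: (−1)^3·65.7267/(12)·0.5526^2·0.8334^4 = -0.807042
d^3_{0,-2}(1.9706) = +0.354807 -0.807042 = -0.452235
Phases: e^{-i·(0)·0.2036}=+1.000000+0.000000i, e^{-i·(-2)·1.8263}=-0.872252-0.489056i ⇒ D=+0.394463+0.221168i

Re=0.3945 Im=0.2212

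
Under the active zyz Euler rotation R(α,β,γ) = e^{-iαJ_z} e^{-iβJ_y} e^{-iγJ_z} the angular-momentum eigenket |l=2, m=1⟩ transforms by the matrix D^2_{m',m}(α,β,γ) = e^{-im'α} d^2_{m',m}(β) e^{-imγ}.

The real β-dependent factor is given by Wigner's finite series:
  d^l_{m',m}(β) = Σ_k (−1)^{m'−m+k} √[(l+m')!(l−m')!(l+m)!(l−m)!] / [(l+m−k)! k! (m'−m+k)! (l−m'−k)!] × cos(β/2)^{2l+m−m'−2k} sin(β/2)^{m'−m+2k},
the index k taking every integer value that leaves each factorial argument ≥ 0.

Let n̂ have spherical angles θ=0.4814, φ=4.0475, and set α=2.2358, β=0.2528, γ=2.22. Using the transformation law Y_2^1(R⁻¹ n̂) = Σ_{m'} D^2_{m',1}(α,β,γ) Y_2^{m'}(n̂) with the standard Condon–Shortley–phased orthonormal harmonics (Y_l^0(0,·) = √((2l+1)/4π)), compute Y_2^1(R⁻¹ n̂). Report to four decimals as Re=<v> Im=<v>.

Need the full column D^2_{m',1} for m'=−2..2 at α=2.2358, β=0.2528, γ=2.22.
cos(β/2)=0.992022, sin(β/2)=0.126064
d^2_{-2,1}: single k=3 term ⇒ +0.003975;  D = -0.002502+0.003089i
d^2_{-1,1}: k∈[2..3] ⇒ +0.046918 -0.000253 = +0.046666;  D = +0.046660+0.000737i
d^2_{0,1}: k∈[1..2] ⇒ +0.301460 -0.004868 = +0.296592;  D = -0.179305-0.236255i
d^2_{1,1}: k∈[0..1] ⇒ +0.968468 -0.046918 = +0.921550;  D = -0.233873+0.891380i
d^2_{2,1}: single k=0 term ⇒ -0.246141;  D = -0.225896+0.097756i
Y_2^{m'}(θ=0.4814,φ=4.0475) and Σ D·Y over m':
  (-0.0025+0.0031i)·(-0.0198-0.0804i)  (+0.0467+0.0007i)·(-0.1956+0.2495i)  (-0.1793-0.2363i)·(+0.4279+0.0000i)  (-0.2339+0.8914i)·(+0.1956+0.2495i)  (-0.2259+0.0978i)·(-0.0198+0.0804i)
Y_2^1(R⁻¹ n̂) = -0.357302+0.006448i

Re=-0.3573 Im=0.0064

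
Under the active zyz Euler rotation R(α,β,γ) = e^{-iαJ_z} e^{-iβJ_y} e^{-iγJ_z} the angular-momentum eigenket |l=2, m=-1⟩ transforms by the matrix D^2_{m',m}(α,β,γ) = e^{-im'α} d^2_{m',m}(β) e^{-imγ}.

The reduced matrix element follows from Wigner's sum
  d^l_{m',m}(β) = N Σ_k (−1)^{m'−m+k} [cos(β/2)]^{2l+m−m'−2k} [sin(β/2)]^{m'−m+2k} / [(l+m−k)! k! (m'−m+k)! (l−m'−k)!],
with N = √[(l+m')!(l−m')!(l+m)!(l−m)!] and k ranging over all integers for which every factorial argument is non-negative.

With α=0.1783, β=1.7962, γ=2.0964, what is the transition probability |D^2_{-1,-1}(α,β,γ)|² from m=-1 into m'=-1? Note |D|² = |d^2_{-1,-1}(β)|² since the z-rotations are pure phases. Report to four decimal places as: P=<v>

P=0.3156

First d^2_{-1,-1}(β=1.7962), then the phase factors e^{-i(-1)α} and e^{-i(-1)γ}:
With c≡cos(β/2)=0.623097 and s≡sin(β/2)=0.782144, N=[1·6·1·6]^{1/2}=6.000000
k∈{0,1} keeps every argument non-negative
  k=0: (−1)^0·6.0000/(6)·0.6231^4·0.7821^0 = +0.150738
  k=1: (−1)^1·6.0000/(2)·0.6231^2·0.7821^2 = -0.712536
d^2_{-1,-1}(1.7962) = +0.150738 -0.712536 = -0.561798
|D^2_{-1,-1}|² = |d^2_{-1,-1}(β)|² = (-0.561798)² = 0.315617 (the z-rotation phases have unit modulus)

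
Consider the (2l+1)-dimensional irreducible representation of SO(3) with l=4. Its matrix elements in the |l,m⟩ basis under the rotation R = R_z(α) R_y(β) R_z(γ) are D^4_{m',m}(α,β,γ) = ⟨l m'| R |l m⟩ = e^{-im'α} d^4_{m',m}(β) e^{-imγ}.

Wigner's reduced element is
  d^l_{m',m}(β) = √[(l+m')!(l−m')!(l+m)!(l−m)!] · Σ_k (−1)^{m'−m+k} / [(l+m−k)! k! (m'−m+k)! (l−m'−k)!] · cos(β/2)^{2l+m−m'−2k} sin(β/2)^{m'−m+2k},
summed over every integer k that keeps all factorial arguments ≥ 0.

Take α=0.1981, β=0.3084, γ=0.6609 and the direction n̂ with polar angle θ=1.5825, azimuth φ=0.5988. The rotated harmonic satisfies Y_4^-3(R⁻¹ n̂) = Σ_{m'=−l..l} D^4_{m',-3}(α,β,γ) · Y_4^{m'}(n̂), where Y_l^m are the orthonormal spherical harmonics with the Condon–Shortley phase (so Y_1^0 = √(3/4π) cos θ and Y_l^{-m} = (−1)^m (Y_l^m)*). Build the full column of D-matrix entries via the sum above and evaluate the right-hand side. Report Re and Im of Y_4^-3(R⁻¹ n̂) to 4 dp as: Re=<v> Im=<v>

Need the full column D^4_{m',-3} for m'=−4..4 at α=0.1981, β=0.3084, γ=0.6609.
cos(β/2)=0.988135, sin(β/2)=0.153590
d^4_{-4,-3}: single k=1 term ⇒ +0.399595;  D = -0.373058+0.143192i
d^4_{-3,-3}: k∈[0..1] ⇒ +0.908928 -0.153716 = +0.755212;  D = -0.638008+0.404092i
d^4_{-2,-3}: k∈[0..1] ⇒ -0.528614 +0.038314 = -0.490301;  D = +0.354477-0.338735i
d^4_{-1,-3}: k∈[0..1] ⇒ +0.174297 -0.007018 = +0.167279;  D = -0.095829+0.137110i
d^4_{0,-3}: k∈[0..1] ⇒ -0.040386 +0.000976 = -0.039410;  D = +0.015778-0.036114i
d^4_{1,-3}: k∈[0..1] ⇒ +0.007018 -0.000102 = +0.006917;  D = -0.001468+0.006759i
d^4_{2,-3}: k∈[0..1] ⇒ -0.000926 +0.000007 = -0.000918;  D = +0.000014-0.000918i
d^4_{3,-3}: k∈[0..1] ⇒ +0.000090 -0.000000 = +0.000089;  D = +0.000016+0.000088i
d^4_{4,-3}: single k=0 term ⇒ -0.000006;  D = -0.000002-0.000005i
Y_4^{m'}(θ=1.5825,φ=0.5988) and Σ D·Y over m':
  (-0.3731+0.1432i)·(-0.3248-0.3004i)  (-0.6380+0.4041i)·(+0.0033+0.0143i)  (+0.3545-0.3387i)·(-0.1218+0.3112i)  (-0.0958+0.1371i)·(+0.0137-0.0094i)  (+0.0158-0.0361i)·(+0.3169+0.0000i)  (-0.0015+0.0068i)·(-0.0137-0.0094i)  (+0.0000-0.0009i)·(-0.1218-0.3112i)  (+0.0000+0.0001i)·(-0.0033+0.0143i)  (-0.0000-0.0000i)·(-0.3248+0.3004i)
Y_4^-3(R⁻¹ n̂) = +0.223301+0.200701i

Re=0.2233 Im=0.2007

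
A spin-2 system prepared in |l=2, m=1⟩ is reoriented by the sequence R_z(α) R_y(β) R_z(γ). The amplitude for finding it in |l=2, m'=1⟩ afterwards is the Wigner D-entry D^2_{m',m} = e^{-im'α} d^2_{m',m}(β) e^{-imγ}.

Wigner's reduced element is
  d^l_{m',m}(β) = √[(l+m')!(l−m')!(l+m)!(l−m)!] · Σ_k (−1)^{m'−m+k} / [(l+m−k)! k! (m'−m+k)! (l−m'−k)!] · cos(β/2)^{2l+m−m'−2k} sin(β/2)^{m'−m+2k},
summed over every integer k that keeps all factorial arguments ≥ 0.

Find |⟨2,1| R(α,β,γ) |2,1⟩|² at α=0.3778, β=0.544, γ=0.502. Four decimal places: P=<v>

D^2_{1,1}(0.3778,0.544,0.502) = e^{-i·1·0.3778}·d^2_{1,1}(0.544)·e^{-i·1·0.502}. Compute d first:
With c≡cos(β/2)=0.963236 and s≡sin(β/2)=0.268658, N=[6·1·6·1]^{1/2}=6.000000
The bounds max(0,m−m')=0 and min(l+m,l−m')=1 give 2 terms
  k=0: (−1)^0·6.0000/(6)·0.9632^4·0.2687^0 = +0.860855
  k=1: (−1)^1·6.0000/(2)·0.9632^2·0.2687^2 = -0.200903
d^2_{1,1}(0.544) = +0.860855 -0.200903 = +0.659951
|D^2_{1,1}|² = |d^2_{1,1}(β)|² = (+0.659951)² = 0.435536 (the z-rotation phases have unit modulus)

P=0.4355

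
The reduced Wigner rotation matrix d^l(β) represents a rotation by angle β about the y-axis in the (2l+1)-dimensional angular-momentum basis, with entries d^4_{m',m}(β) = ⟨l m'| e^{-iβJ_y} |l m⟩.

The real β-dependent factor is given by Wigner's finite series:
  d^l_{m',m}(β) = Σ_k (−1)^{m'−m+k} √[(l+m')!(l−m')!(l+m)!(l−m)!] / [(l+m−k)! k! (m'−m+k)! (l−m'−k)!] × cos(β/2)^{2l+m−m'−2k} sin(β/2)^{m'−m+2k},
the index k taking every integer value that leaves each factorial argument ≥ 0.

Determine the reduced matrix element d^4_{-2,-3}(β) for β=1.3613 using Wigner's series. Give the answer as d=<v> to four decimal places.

d=0.3899

d^4_{-2,-3}(β=1.3613) via Wigner's sum:
With c≡cos(β/2)=0.777164 and s≡sin(β/2)=0.629298, N=[2·720·1·5040]^{1/2}=2693.993318
k∈{0,1} keeps every argument non-negative
  k=0: (−1)^1·2693.9933/(720)·0.7772^7·0.6293^1 = -0.403189
  k=1: (−1)^2·2693.9933/(240)·0.7772^5·0.6293^3 = +0.793082
d^4_{-2,-3}(1.3613) = -0.403189 +0.793082 = +0.389893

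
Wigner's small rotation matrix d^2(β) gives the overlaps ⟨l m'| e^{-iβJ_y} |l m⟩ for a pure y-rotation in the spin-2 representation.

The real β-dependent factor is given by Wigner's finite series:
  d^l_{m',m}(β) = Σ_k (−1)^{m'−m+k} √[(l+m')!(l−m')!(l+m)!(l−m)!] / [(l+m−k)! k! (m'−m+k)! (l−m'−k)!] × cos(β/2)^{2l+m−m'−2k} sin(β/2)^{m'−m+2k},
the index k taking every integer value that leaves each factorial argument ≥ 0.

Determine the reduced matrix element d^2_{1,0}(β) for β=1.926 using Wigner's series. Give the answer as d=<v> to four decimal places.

d^2_{1,0}(β=1.926) via Wigner's sum:
With c≡cos(β/2)=0.571060 and s≡sin(β/2)=0.820908, N=[6·1·2·2]^{1/2}=4.898979
k∈{0,1} keeps every argument non-negative
  k=0: (−1)^1·4.8990/(2)·0.5711^3·0.8209^1 = -0.374468
  k=1: (−1)^2·4.8990/(2)·0.5711^1·0.8209^3 = +0.773823
d^2_{1,0}(1.926) = -0.374468 +0.773823 = +0.399354

d=0.3994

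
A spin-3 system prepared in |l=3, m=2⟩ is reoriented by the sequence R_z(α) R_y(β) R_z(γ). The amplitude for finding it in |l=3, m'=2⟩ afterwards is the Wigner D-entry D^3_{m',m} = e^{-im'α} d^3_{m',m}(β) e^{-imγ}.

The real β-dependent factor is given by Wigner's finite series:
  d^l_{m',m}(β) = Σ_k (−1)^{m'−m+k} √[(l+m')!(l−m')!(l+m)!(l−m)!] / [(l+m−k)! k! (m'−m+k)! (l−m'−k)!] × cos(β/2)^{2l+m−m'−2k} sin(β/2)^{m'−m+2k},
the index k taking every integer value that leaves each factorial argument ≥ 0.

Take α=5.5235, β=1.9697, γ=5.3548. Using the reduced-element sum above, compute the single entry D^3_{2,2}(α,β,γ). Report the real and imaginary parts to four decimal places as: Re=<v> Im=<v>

First d^3_{2,2}(β=1.9697), then the phase factors e^{-i(2)α} and e^{-i(2)γ}:
Half-angle: c=0.552988, s=0.833189. N=√(120·1·120·1)=120.000000
k∈{0,1} keeps every argument non-negative
  k=0: (−1)^0·120.0000/(120)·0.5530^6·0.8332^0 = +0.028595
  k=1: (−1)^1·120.0000/(24)·0.5530^4·0.8332^2 = -0.324579
d^3_{2,2}(1.9697) = +0.028595 -0.324579 = -0.295984
D = (+0.051403+0.998678i)·(-0.295984)·(-0.282092+0.959387i) = +0.287879+0.068788i

Re=0.2879 Im=0.0688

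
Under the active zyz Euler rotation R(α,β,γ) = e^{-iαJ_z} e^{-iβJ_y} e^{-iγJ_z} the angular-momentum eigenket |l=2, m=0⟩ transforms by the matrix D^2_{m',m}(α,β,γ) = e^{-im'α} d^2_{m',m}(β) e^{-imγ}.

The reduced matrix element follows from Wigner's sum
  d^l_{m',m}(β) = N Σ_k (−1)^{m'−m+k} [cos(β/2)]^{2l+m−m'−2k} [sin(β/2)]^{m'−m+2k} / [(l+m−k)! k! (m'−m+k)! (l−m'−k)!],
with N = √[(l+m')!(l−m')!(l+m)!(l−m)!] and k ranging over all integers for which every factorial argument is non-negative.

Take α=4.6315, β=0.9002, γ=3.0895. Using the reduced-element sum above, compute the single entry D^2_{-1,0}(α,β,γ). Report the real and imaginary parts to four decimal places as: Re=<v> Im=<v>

First d^2_{-1,0}(β=0.9002), then the phase factors e^{-i(-1)α} and e^{-i(0)γ}:
With c≡cos(β/2)=0.900404 and s≡sin(β/2)=0.435056, N=[1·6·2·2]^{1/2}=4.898979
The bounds max(0,m−m')=1 and min(l+m,l−m')=2 give 2 terms
  k=1: (−1)^0·4.8990/(2)·0.9004^3·0.4351^1 = +0.777915
  k=2: (−1)^1·4.8990/(2)·0.9004^1·0.4351^3 = -0.181613
d^2_{-1,0}(0.9002) = +0.777915 -0.181613 = +0.596302
D = (-0.080801-0.996730i)·(+0.596302)·(+1.000000+0.000000i) = -0.048182-0.594352i

Re=-0.0482 Im=-0.5944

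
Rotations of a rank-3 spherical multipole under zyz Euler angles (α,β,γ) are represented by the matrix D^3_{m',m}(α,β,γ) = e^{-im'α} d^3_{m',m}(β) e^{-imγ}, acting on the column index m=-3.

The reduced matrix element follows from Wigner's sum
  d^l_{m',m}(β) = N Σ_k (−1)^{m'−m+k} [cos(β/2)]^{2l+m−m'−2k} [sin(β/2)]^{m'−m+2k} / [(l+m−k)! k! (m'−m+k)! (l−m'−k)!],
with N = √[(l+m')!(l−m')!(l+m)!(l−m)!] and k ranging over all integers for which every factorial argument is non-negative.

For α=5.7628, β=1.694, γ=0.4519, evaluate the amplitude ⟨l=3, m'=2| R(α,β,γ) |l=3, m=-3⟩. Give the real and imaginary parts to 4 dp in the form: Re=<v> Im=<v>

First d^3_{2,-3}(β=1.694), then the phase factors e^{-i(2)α} and e^{-i(-3)γ}:
Half-angle: c=0.662234, s=0.749297. N=√(120·1·1·720)=293.938769
k: max(0,(-3)−(2))=0 … min(3+(-3),3−(2))=0
  k=0: (−1)^5·293.9388/(120)·0.6622^1·0.7493^5 = -0.383140
d^3_{2,-3}(1.694) = -0.383140
Phases: e^{-i·(2)·5.7628}=+0.505556+0.862794i, e^{-i·(-3)·0.4519}=+0.213442+0.976956i ⇒ D=+0.281610-0.259792i

Re=0.2816 Im=-0.2598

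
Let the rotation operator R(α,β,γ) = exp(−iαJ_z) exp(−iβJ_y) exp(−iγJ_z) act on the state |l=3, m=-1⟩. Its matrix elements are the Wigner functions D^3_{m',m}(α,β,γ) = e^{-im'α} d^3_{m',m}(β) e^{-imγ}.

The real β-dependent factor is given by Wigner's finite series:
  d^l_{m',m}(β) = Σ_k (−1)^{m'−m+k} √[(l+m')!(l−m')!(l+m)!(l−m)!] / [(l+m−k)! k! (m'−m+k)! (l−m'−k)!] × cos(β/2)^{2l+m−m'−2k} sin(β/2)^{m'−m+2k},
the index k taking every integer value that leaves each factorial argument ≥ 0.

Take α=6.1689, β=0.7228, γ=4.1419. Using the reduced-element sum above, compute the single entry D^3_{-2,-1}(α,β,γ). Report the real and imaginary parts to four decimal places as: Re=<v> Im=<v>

D^3_{-2,-1}(6.1689,0.7228,4.1419) = e^{-i·-2·6.1689}·d^3_{-2,-1}(0.7228)·e^{-i·-1·4.1419}. Compute d first:
Half-angle: c=0.935403, s=0.353584. N=√(1·120·2·24)=75.894664
k∈{1,2} keeps every argument non-negative
  k=1: (−1)^0·75.8947/(24)·0.9354^5·0.3536^1 = +0.800730
  k=2: (−1)^1·75.8947/(12)·0.9354^3·0.3536^3 = -0.228825
d^3_{-2,-1}(0.7228) = +0.800730 -0.228825 = +0.571904
Attach z-rotation phases: D = e^{-i(-2)(6.1689)}·(+0.571904)·e^{-i(-1)(4.1419)} = -0.409884-0.398835i

Re=-0.4099 Im=-0.3988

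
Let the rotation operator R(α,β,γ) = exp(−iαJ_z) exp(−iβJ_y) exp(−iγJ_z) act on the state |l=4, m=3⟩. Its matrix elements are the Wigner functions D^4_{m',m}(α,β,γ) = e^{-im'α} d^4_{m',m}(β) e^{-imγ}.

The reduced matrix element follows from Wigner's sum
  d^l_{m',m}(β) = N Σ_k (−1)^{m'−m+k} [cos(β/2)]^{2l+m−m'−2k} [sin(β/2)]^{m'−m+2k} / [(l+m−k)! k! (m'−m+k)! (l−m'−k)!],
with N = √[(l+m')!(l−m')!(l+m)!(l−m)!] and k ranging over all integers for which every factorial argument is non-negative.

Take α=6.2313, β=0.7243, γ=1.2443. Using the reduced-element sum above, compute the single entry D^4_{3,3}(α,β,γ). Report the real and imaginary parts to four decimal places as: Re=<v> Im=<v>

Split into d^4_{3,3}(β=0.7243) × two z-phases.
With c≡cos(β/2)=0.935137 and s≡sin(β/2)=0.354286, N=[5040·1·5040·1]^{1/2}=5040.000000
k: max(0,(3)−(3))=0 … min(4+(3),4−(3))=1
  k=0: (−1)^0·5040.0000/(5040)·0.9351^8·0.3543^0 = +0.584794
  k=1: (−1)^1·5040.0000/(720)·0.9351^6·0.3543^2 = -0.587567
d^4_{3,3}(0.7243) = +0.584794 -0.587567 = -0.002773
Attach z-rotation phases: D = e^{-i(3)(6.2313)}·(-0.002773)·e^{-i(3)(1.2443)} = +0.002514-0.001170i

Re=0.0025 Im=-0.0012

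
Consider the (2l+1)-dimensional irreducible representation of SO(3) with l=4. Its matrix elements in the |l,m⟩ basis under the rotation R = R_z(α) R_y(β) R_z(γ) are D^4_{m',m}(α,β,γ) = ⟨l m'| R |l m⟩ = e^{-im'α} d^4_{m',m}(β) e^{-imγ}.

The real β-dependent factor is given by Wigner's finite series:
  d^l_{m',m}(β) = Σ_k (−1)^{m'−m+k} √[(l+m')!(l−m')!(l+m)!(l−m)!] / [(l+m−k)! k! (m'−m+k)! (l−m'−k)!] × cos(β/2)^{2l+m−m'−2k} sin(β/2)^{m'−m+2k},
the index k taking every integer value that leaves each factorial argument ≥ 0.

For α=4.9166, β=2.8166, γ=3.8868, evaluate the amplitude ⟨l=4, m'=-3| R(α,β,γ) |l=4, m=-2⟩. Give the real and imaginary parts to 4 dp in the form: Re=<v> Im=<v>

First d^4_{-3,-2}(β=2.8166), then the phase factors e^{-i(-3)α} and e^{-i(-2)γ}:
c=cos(2.8166/2)=0.161782, s=sin(2.8166/2)=0.986826; N=√[1·5040·2·720]=2693.993318
The bounds max(0,m−m')=1 and min(l+m,l−m')=2 give 2 terms
  k=1: (−1)^0·2693.9933/(720)·0.1618^7·0.9868^1 = +0.000011
  k=2: (−1)^1·2693.9933/(240)·0.1618^5·0.9868^3 = -0.001196
d^4_{-3,-2}(2.8166) = +0.000011 -0.001196 = -0.001185
Phases: e^{-i·(-3)·4.9166}=-0.575024+0.818137i, e^{-i·(-2)·3.8868}=+0.080295+0.996771i ⇒ D=+0.001021+0.000601i

Re=0.0010 Im=0.0006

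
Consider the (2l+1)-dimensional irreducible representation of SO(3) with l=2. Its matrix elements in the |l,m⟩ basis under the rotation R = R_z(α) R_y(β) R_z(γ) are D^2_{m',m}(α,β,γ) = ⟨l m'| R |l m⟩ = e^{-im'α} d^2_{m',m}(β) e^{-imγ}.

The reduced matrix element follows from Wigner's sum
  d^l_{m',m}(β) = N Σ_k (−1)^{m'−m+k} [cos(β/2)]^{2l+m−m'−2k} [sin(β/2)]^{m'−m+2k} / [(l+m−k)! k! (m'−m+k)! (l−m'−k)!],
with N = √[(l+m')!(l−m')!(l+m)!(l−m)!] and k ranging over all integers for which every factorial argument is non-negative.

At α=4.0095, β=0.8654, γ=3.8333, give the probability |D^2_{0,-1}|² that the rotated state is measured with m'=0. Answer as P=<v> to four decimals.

P=0.3655

D^2_{0,-1}(4.0095,0.8654,3.8333) = e^{-i·0·4.0095}·d^2_{0,-1}(0.8654)·e^{-i·-1·3.8333}. Compute d first:
c=cos(0.8654/2)=0.907837, s=sin(0.8654/2)=0.419323; N=√[2·2·1·6]=4.898979
k: max(0,(-1)−(0))=0 … min(2+(-1),2−(0))=1
  k=0: (−1)^1·4.8990/(2)·0.9078^3·0.4193^1 = -0.768508
  k=1: (−1)^2·4.8990/(2)·0.9078^1·0.4193^3 = +0.163957
d^2_{0,-1}(0.8654) = -0.768508 +0.163957 = -0.604550
|D^2_{0,-1}|² = |d^2_{0,-1}(β)|² = (-0.604550)² = 0.365481 (the z-rotation phases have unit modulus)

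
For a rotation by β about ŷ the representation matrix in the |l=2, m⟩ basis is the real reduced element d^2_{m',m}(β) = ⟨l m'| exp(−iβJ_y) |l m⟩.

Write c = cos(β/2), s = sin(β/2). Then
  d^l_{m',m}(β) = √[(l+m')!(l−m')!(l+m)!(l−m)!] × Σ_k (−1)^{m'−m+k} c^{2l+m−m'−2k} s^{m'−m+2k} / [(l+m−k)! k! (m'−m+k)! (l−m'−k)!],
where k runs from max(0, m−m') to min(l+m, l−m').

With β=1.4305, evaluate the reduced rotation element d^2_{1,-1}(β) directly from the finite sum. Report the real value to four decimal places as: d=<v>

d^2_{1,-1}(β=1.4305) via Wigner's sum:
Half-angle: c=0.754929, s=0.655806. N=√(6·1·1·6)=6.000000
k∈{0,1} keeps every argument non-negative
  k=0: (−1)^2·6.0000/(2)·0.7549^2·0.6558^2 = +0.735334
  k=1: (−1)^3·6.0000/(6)·0.7549^0·0.6558^4 = -0.184970
d^2_{1,-1}(1.4305) = +0.735334 -0.184970 = +0.550364

d=0.5504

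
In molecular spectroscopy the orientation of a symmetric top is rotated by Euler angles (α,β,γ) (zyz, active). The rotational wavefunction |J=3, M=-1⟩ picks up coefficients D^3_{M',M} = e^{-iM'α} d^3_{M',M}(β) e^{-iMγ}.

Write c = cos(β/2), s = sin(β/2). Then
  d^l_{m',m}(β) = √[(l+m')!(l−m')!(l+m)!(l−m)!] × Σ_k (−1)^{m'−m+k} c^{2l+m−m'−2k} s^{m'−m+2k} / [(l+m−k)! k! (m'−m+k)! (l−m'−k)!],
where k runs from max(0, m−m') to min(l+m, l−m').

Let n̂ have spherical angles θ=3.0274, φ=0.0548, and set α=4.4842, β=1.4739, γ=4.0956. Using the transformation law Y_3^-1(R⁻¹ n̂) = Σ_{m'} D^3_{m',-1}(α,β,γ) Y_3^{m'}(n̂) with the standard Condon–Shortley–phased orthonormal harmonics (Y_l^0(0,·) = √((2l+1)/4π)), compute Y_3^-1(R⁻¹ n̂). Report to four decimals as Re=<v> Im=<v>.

Need the full column D^3_{m',-1} for m'=−3..3 at α=4.4842, β=1.4739, γ=4.0956.
cos(β/2)=0.740522, sin(β/2)=0.672032
d^3_{-3,-1}: single k=2 term ⇒ +0.525990;  D = +0.140014-0.507012i
d^3_{-2,-1}: k∈[1..2] ⇒ +0.473238 -0.779496 = -0.306259;  D = -0.269115-0.146191i
d^3_{-1,-1}: k∈[0..2] ⇒ +0.164902 -1.086480 +0.671101 = -0.250477;  D = +0.166253-0.187346i
d^3_{0,-1}: k∈[0..2] ⇒ -0.518406 +1.280843 -0.351625 = +0.410813;  D = -0.237622-0.335116i
d^3_{1,-1}: k∈[0..2] ⇒ +0.814860 -0.894801 +0.092117 = +0.012176;  D = +0.011268-0.004613i
d^3_{2,-1}: k∈[0..1] ⇒ -0.779496 +0.320988 = -0.458508;  D = -0.073235-0.452622i
d^3_{3,-1}: single k=0 term ⇒ +0.433194;  D = -0.432199-0.029339i
Y_3^{m'}(θ=3.0274,φ=0.0548) and Σ D·Y over m':
  (+0.1400-0.5070i)·(+0.0006-0.0001i)  (-0.2691-0.1462i)·(-0.0131+0.0014i)  (+0.1663-0.1873i)·(+0.1447-0.0079i)  (-0.2376-0.3351i)·(-0.7174+0.0000i)  (+0.0113-0.0046i)·(-0.1447-0.0079i)  (-0.0732-0.4526i)·(-0.0131-0.0014i)  (-0.4322-0.0293i)·(-0.0006-0.0001i)
Y_3^-1(R⁻¹ n̂) = +0.195715+0.219874i

Re=0.1957 Im=0.2199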